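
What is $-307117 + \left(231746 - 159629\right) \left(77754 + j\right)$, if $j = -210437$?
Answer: $-9569007028$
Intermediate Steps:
$-307117 + \left(231746 - 159629\right) \left(77754 + j\right) = -307117 + \left(231746 - 159629\right) \left(77754 - 210437\right) = -307117 + 72117 \left(-132683\right) = -307117 - 9568699911 = -9569007028$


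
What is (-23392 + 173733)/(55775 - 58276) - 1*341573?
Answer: -854424414/2501 ≈ -3.4163e+5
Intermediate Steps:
(-23392 + 173733)/(55775 - 58276) - 1*341573 = 150341/(-2501) - 341573 = 150341*(-1/2501) - 341573 = -150341/2501 - 341573 = -854424414/2501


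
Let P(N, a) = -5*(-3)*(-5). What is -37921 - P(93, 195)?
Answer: -37846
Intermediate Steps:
P(N, a) = -75 (P(N, a) = 15*(-5) = -75)
-37921 - P(93, 195) = -37921 - 1*(-75) = -37921 + 75 = -37846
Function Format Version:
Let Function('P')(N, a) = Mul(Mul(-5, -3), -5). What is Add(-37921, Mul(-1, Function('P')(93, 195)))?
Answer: -37846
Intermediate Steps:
Function('P')(N, a) = -75 (Function('P')(N, a) = Mul(15, -5) = -75)
Add(-37921, Mul(-1, Function('P')(93, 195))) = Add(-37921, Mul(-1, -75)) = Add(-37921, 75) = -37846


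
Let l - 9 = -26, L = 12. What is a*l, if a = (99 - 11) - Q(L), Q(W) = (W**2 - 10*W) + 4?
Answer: -1020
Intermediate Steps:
Q(W) = 4 + W**2 - 10*W
l = -17 (l = 9 - 26 = -17)
a = 60 (a = (99 - 11) - (4 + 12**2 - 10*12) = 88 - (4 + 144 - 120) = 88 - 1*28 = 88 - 28 = 60)
a*l = 60*(-17) = -1020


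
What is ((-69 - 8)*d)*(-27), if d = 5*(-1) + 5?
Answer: 0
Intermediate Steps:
d = 0 (d = -5 + 5 = 0)
((-69 - 8)*d)*(-27) = ((-69 - 8)*0)*(-27) = -77*0*(-27) = 0*(-27) = 0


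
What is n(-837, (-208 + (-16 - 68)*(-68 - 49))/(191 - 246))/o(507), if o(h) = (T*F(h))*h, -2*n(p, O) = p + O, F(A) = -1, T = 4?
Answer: -11131/44616 ≈ -0.24948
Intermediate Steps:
n(p, O) = -O/2 - p/2 (n(p, O) = -(p + O)/2 = -(O + p)/2 = -O/2 - p/2)
o(h) = -4*h (o(h) = (4*(-1))*h = -4*h)
n(-837, (-208 + (-16 - 68)*(-68 - 49))/(191 - 246))/o(507) = (-(-208 + (-16 - 68)*(-68 - 49))/(2*(191 - 246)) - ½*(-837))/((-4*507)) = (-(-208 - 84*(-117))/(2*(-55)) + 837/2)/(-2028) = (-(-208 + 9828)*(-1)/(2*55) + 837/2)*(-1/2028) = (-4810*(-1)/55 + 837/2)*(-1/2028) = (-½*(-1924/11) + 837/2)*(-1/2028) = (962/11 + 837/2)*(-1/2028) = (11131/22)*(-1/2028) = -11131/44616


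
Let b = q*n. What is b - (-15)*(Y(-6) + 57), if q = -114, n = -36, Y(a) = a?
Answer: 4869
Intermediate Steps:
b = 4104 (b = -114*(-36) = 4104)
b - (-15)*(Y(-6) + 57) = 4104 - (-15)*(-6 + 57) = 4104 - (-15)*51 = 4104 - 1*(-765) = 4104 + 765 = 4869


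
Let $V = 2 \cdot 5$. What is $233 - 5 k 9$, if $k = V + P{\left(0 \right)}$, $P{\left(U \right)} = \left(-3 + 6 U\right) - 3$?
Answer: $-41940$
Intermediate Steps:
$P{\left(U \right)} = -6 + 6 U$
$V = 10$
$k = 4$ ($k = 10 + \left(-6 + 6 \cdot 0\right) = 10 + \left(-6 + 0\right) = 10 - 6 = 4$)
$233 - 5 k 9 = 233 \left(-5\right) 4 \cdot 9 = 233 \left(\left(-20\right) 9\right) = 233 \left(-180\right) = -41940$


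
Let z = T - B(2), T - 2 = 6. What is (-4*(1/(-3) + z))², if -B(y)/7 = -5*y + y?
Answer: 336400/9 ≈ 37378.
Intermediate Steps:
T = 8 (T = 2 + 6 = 8)
B(y) = 28*y (B(y) = -7*(-5*y + y) = -(-28)*y = 28*y)
z = -48 (z = 8 - 28*2 = 8 - 1*56 = 8 - 56 = -48)
(-4*(1/(-3) + z))² = (-4*(1/(-3) - 48))² = (-4*(-⅓ - 48))² = (-4*(-145/3))² = (580/3)² = 336400/9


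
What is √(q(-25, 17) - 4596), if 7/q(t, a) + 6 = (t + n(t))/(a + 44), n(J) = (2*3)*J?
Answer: I*√1345392883/541 ≈ 67.8*I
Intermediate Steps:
n(J) = 6*J
q(t, a) = 7/(-6 + 7*t/(44 + a)) (q(t, a) = 7/(-6 + (t + 6*t)/(a + 44)) = 7/(-6 + (7*t)/(44 + a)) = 7/(-6 + 7*t/(44 + a)))
√(q(-25, 17) - 4596) = √(7*(44 + 17)/(-264 - 6*17 + 7*(-25)) - 4596) = √(7*61/(-264 - 102 - 175) - 4596) = √(7*61/(-541) - 4596) = √(7*(-1/541)*61 - 4596) = √(-427/541 - 4596) = √(-2486863/541) = I*√1345392883/541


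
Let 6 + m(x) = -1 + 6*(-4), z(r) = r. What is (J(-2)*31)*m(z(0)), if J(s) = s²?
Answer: -3844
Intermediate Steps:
m(x) = -31 (m(x) = -6 + (-1 + 6*(-4)) = -6 + (-1 - 24) = -6 - 25 = -31)
(J(-2)*31)*m(z(0)) = ((-2)²*31)*(-31) = (4*31)*(-31) = 124*(-31) = -3844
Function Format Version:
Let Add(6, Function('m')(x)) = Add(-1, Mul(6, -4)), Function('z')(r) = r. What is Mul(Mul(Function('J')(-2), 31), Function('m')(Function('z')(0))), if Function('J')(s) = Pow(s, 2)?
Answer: -3844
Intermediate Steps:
Function('m')(x) = -31 (Function('m')(x) = Add(-6, Add(-1, Mul(6, -4))) = Add(-6, Add(-1, -24)) = Add(-6, -25) = -31)
Mul(Mul(Function('J')(-2), 31), Function('m')(Function('z')(0))) = Mul(Mul(Pow(-2, 2), 31), -31) = Mul(Mul(4, 31), -31) = Mul(124, -31) = -3844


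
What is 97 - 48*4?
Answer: -95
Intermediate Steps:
97 - 48*4 = 97 - 192 = -95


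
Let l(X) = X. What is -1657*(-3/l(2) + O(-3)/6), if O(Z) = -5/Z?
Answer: 18227/9 ≈ 2025.2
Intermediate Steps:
-1657*(-3/l(2) + O(-3)/6) = -1657*(-3/2 - 5/(-3)/6) = -1657*(-3*½ - 5*(-⅓)*(⅙)) = -1657*(-3/2 + (5/3)*(⅙)) = -1657*(-3/2 + 5/18) = -1657*(-11/9) = 18227/9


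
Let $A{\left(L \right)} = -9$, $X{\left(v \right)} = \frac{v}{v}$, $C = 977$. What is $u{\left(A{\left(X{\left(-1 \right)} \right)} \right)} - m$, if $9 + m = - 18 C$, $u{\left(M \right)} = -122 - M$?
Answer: $17482$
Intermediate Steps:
$X{\left(v \right)} = 1$
$m = -17595$ ($m = -9 - 17586 = -17595$)
$u{\left(A{\left(X{\left(-1 \right)} \right)} \right)} - m = \left(-122 - -9\right) - -17595 = \left(-122 + 9\right) + 17595 = -113 + 17595 = 17482$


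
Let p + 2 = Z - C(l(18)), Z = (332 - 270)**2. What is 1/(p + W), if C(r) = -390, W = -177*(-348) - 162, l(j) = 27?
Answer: 1/65666 ≈ 1.5229e-5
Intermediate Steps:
Z = 3844 (Z = 62**2 = 3844)
W = 61434 (W = 61596 - 162 = 61434)
p = 4232 (p = -2 + (3844 - 1*(-390)) = -2 + (3844 + 390) = -2 + 4234 = 4232)
1/(p + W) = 1/(4232 + 61434) = 1/65666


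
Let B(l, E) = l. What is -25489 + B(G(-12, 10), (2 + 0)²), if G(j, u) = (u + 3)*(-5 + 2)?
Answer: -25528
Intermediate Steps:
G(j, u) = -9 - 3*u (G(j, u) = (3 + u)*(-3) = -9 - 3*u)
-25489 + B(G(-12, 10), (2 + 0)²) = -25489 + (-9 - 3*10) = -25489 + (-9 - 30) = -25489 - 39 = -25528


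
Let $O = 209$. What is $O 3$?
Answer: $627$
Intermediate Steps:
$O 3 = 209 \cdot 3 = 627$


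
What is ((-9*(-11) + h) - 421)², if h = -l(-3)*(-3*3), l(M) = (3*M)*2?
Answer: 234256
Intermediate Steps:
l(M) = 6*M
h = -162 (h = -6*(-3)*(-3*3) = -(-18)*(-9) = -1*162 = -162)
((-9*(-11) + h) - 421)² = ((-9*(-11) - 162) - 421)² = ((99 - 162) - 421)² = (-63 - 421)² = (-484)² = 234256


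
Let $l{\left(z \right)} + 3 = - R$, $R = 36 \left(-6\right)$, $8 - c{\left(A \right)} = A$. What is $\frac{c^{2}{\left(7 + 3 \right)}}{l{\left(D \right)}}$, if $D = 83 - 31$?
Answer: $\frac{4}{213} \approx 0.018779$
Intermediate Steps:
$c{\left(A \right)} = 8 - A$
$R = -216$
$D = 52$ ($D = 83 - 31 = 52$)
$l{\left(z \right)} = 213$ ($l{\left(z \right)} = -3 - -216 = -3 + 216 = 213$)
$\frac{c^{2}{\left(7 + 3 \right)}}{l{\left(D \right)}} = \frac{\left(8 - \left(7 + 3\right)\right)^{2}}{213} = \left(8 - 10\right)^{2} \cdot \frac{1}{213} = \left(-2\right)^{2} \cdot \frac{1}{213} = 4 \cdot \frac{1}{213} = \frac{4}{213}$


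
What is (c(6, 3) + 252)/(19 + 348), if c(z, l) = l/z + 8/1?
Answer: 521/734 ≈ 0.70981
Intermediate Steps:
c(z, l) = 8 + l/z (c(z, l) = l/z + 8*1 = l/z + 8 = 8 + l/z)
(c(6, 3) + 252)/(19 + 348) = ((8 + 3/6) + 252)/(19 + 348) = ((8 + 3*(⅙)) + 252)/367 = ((8 + ½) + 252)*(1/367) = (17/2 + 252)*(1/367) = (521/2)*(1/367) = 521/734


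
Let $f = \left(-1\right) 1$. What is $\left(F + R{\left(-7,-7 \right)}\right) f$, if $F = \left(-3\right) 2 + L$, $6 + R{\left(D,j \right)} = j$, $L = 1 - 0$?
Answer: $18$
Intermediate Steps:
$L = 1$ ($L = 1 + 0 = 1$)
$R{\left(D,j \right)} = -6 + j$
$f = -1$
$F = -5$ ($F = \left(-3\right) 2 + 1 = -6 + 1 = -5$)
$\left(F + R{\left(-7,-7 \right)}\right) f = \left(-5 - 13\right) \left(-1\right) = \left(-18\right) \left(-1\right) = 18$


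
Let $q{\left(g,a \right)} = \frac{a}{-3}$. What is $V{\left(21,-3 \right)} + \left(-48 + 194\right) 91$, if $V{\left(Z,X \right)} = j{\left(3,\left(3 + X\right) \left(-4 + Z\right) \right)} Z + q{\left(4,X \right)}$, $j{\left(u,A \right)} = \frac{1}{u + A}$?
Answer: $13294$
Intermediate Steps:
$q{\left(g,a \right)} = - \frac{a}{3}$ ($q{\left(g,a \right)} = a \left(- \frac{1}{3}\right) = - \frac{a}{3}$)
$j{\left(u,A \right)} = \frac{1}{A + u}$
$V{\left(Z,X \right)} = - \frac{X}{3} + \frac{Z}{3 + \left(-4 + Z\right) \left(3 + X\right)}$ ($V{\left(Z,X \right)} = \frac{Z}{\left(3 + X\right) \left(-4 + Z\right) + 3} - \frac{X}{3} = \frac{Z}{\left(-4 + Z\right) \left(3 + X\right) + 3} - \frac{X}{3} = \frac{Z}{3 + \left(-4 + Z\right) \left(3 + X\right)} - \frac{X}{3} = - \frac{X}{3} + \frac{Z}{3 + \left(-4 + Z\right) \left(3 + X\right)}$)
$V{\left(21,-3 \right)} + \left(-48 + 194\right) 91 = \frac{21 - - (-9 - -12 + 3 \cdot 21 - 63)}{-9 - -12 + 3 \cdot 21 - 63} + \left(-48 + 194\right) 91 = \frac{21 - - (-9 + 12 + 63 - 63)}{-9 + 12 + 63 - 63} + 146 \cdot 91 = \frac{21 - \left(-1\right) 3}{3} + 13286 = \frac{21 + 3}{3} + 13286 = \frac{1}{3} \cdot 24 + 13286 = 8 + 13286 = 13294$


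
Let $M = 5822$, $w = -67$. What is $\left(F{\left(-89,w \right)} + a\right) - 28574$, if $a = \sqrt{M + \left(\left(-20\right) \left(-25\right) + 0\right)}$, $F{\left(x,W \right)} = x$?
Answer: $-28663 + \sqrt{6322} \approx -28584.0$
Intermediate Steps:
$a = \sqrt{6322}$ ($a = \sqrt{5822 + \left(\left(-20\right) \left(-25\right) + 0\right)} = \sqrt{5822 + \left(500 + 0\right)} = \sqrt{5822 + 500} = \sqrt{6322} \approx 79.511$)
$\left(F{\left(-89,w \right)} + a\right) - 28574 = \left(-89 + \sqrt{6322}\right) - 28574 = -28663 + \sqrt{6322}$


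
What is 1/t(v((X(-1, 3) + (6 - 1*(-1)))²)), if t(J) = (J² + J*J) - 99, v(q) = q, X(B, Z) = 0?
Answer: 1/4703 ≈ 0.00021263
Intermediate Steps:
t(J) = -99 + 2*J² (t(J) = (J² + J²) - 99 = 2*J² - 99 = -99 + 2*J²)
1/t(v((X(-1, 3) + (6 - 1*(-1)))²)) = 1/(-99 + 2*((0 + (6 - 1*(-1)))²)²) = 1/(-99 + 2*((0 + (6 + 1))²)²) = 1/(-99 + 2*((0 + 7)²)²) = 1/(-99 + 2*(7²)²) = 1/(-99 + 2*49²) = 1/(-99 + 2*2401) = 1/(-99 + 4802) = 1/4703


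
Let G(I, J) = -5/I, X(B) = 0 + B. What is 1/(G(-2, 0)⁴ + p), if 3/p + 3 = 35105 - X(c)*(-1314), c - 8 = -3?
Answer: 83344/3255631 ≈ 0.025600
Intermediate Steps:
c = 5 (c = 8 - 3 = 5)
X(B) = B
p = 3/41672 (p = 3/(-3 + (35105 - 5*(-1314))) = 3/(-3 + (35105 - 1*(-6570))) = 3/(-3 + (35105 + 6570)) = 3/(-3 + 41675) = 3/41672 ≈ 7.1991e-5)
1/(G(-2, 0)⁴ + p) = 1/((-5/(-2))⁴ + 3/41672) = 1/((-5*(-½))⁴ + 3/41672) = 1/((5/2)⁴ + 3/41672) = 1/(625/16 + 3/41672) = 1/(3255631/83344) = 83344/3255631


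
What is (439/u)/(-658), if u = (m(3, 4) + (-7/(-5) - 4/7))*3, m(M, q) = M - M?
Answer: -2195/8178 ≈ -0.26840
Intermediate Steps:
m(M, q) = 0
u = 87/35 (u = (0 + (-7/(-5) - 4/7))*3 = (0 + (-7*(-⅕) - 4*⅐))*3 = (0 + (7/5 - 4/7))*3 = (0 + 29/35)*3 = (29/35)*3 = 87/35 ≈ 2.4857)
(439/u)/(-658) = (439/(87/35))/(-658) = (439*(35/87))*(-1/658) = (15365/87)*(-1/658) = -2195/8178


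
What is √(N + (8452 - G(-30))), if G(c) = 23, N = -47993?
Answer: 6*I*√1099 ≈ 198.91*I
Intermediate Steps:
√(N + (8452 - G(-30))) = √(-47993 + (8452 - 1*23)) = √(-47993 + (8452 - 23)) = √(-47993 + 8429) = √(-39564) = 6*I*√1099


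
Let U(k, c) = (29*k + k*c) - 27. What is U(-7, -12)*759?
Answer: -110814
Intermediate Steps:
U(k, c) = -27 + 29*k + c*k (U(k, c) = (29*k + c*k) - 27 = -27 + 29*k + c*k)
U(-7, -12)*759 = (-27 + 29*(-7) - 12*(-7))*759 = (-27 - 203 + 84)*759 = -146*759 = -110814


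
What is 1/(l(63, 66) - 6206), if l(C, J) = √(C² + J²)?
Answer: -6206/38506111 - 15*√37/38506111 ≈ -0.00016354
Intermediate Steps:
1/(l(63, 66) - 6206) = 1/(√(63² + 66²) - 6206) = 1/(√(3969 + 4356) - 6206) = 1/(√8325 - 6206) = 1/(15*√37 - 6206) = 1/(-6206 + 15*√37)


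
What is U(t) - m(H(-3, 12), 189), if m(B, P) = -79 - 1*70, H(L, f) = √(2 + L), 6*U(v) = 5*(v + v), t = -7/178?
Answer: 79531/534 ≈ 148.93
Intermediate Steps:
t = -7/178 (t = -7*1/178 = -7/178 ≈ -0.039326)
U(v) = 5*v/3 (U(v) = (5*(v + v))/6 = (5*(2*v))/6 = (10*v)/6 = 5*v/3)
m(B, P) = -149 (m(B, P) = -79 - 70 = -149)
U(t) - m(H(-3, 12), 189) = (5/3)*(-7/178) - 1*(-149) = -35/534 + 149 = 79531/534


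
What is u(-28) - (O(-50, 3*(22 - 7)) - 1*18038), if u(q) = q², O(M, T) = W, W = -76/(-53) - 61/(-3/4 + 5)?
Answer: 16970262/901 ≈ 18835.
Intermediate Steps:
W = -11640/901 (W = -76*(-1/53) - 61/((¼)*(-3) + 5) = 76/53 - 61/(-¾ + 5) = 76/53 - 61/17/4 = 76/53 - 61*4/17 = 76/53 - 244/17 = -11640/901 ≈ -12.919)
O(M, T) = -11640/901
u(-28) - (O(-50, 3*(22 - 7)) - 1*18038) = (-28)² - (-11640/901 - 1*18038) = 784 - (-11640/901 - 18038) = 784 - 1*(-16263878/901) = 784 + 16263878/901 = 16970262/901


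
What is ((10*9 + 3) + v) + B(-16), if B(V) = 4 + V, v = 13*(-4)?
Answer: 29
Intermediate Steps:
v = -52
((10*9 + 3) + v) + B(-16) = ((10*9 + 3) - 52) + (4 - 16) = ((90 + 3) - 52) - 12 = (93 - 52) - 12 = 41 - 12 = 29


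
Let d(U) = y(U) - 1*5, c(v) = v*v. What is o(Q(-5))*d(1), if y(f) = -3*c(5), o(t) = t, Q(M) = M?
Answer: 400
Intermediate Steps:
c(v) = v²
y(f) = -75 (y(f) = -3*5² = -3*25 = -75)
d(U) = -80 (d(U) = -75 - 1*5 = -75 - 5 = -80)
o(Q(-5))*d(1) = -5*(-80) = 400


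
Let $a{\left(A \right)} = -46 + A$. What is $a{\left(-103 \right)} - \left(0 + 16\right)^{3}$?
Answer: $-4245$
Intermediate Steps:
$a{\left(-103 \right)} - \left(0 + 16\right)^{3} = \left(-46 - 103\right) - \left(0 + 16\right)^{3} = -149 - 16^{3} = -149 - 4096 = -4245$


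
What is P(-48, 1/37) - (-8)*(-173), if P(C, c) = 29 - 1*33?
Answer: -1388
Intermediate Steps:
P(C, c) = -4 (P(C, c) = 29 - 33 = -4)
P(-48, 1/37) - (-8)*(-173) = -4 - (-8)*(-173) = -4 - 1*1384 = -4 - 1384 = -1388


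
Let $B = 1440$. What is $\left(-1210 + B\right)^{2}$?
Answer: $52900$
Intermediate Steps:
$\left(-1210 + B\right)^{2} = \left(-1210 + 1440\right)^{2} = 230^{2} = 52900$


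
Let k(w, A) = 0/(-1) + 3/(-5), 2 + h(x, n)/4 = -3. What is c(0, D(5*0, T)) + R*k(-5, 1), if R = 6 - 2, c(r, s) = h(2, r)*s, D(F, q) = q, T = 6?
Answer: -612/5 ≈ -122.40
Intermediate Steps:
h(x, n) = -20 (h(x, n) = -8 + 4*(-3) = -8 - 12 = -20)
c(r, s) = -20*s
k(w, A) = -⅗ (k(w, A) = 0*(-1) + 3*(-⅕) = 0 - ⅗ = -⅗)
R = 4
c(0, D(5*0, T)) + R*k(-5, 1) = -20*6 + 4*(-⅗) = -120 - 12/5 = -612/5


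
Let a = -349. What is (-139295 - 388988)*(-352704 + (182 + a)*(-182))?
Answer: 170270893730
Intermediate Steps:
(-139295 - 388988)*(-352704 + (182 + a)*(-182)) = (-139295 - 388988)*(-352704 + (182 - 349)*(-182)) = -528283*(-352704 - 167*(-182)) = -528283*(-352704 + 30394) = -528283*(-322310) = 170270893730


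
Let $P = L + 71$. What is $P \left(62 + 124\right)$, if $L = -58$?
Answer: $2418$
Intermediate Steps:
$P = 13$ ($P = -58 + 71 = 13$)
$P \left(62 + 124\right) = 13 \left(62 + 124\right) = 13 \cdot 186 = 2418$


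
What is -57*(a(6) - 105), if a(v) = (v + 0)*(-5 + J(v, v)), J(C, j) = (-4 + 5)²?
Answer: 7353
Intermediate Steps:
J(C, j) = 1 (J(C, j) = 1² = 1)
a(v) = -4*v (a(v) = (v + 0)*(-5 + 1) = v*(-4) = -4*v)
-57*(a(6) - 105) = -57*(-4*6 - 105) = -57*(-24 - 105) = -57*(-129) = 7353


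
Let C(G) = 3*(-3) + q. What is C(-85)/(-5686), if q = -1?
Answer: 5/2843 ≈ 0.0017587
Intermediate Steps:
C(G) = -10 (C(G) = 3*(-3) - 1 = -9 - 1 = -10)
C(-85)/(-5686) = -10/(-5686) = -10*(-1/5686) = 5/2843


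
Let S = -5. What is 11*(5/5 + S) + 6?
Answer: -38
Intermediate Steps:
11*(5/5 + S) + 6 = 11*(5/5 - 5) + 6 = 11*(5*(1/5) - 5) + 6 = 11*(1 - 5) + 6 = 11*(-4) + 6 = -44 + 6 = -38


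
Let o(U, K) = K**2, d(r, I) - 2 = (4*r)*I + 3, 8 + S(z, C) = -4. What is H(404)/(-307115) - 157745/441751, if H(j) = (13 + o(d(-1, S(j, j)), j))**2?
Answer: -11769932409873866/135668358365 ≈ -86755.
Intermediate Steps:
S(z, C) = -12 (S(z, C) = -8 - 4 = -12)
d(r, I) = 5 + 4*I*r (d(r, I) = 2 + ((4*r)*I + 3) = 2 + (4*I*r + 3) = 2 + (3 + 4*I*r) = 5 + 4*I*r)
H(j) = (13 + j**2)**2
H(404)/(-307115) - 157745/441751 = (13 + 404**2)**2/(-307115) - 157745/441751 = (13 + 163216)**2*(-1/307115) - 157745*1/441751 = 163229**2*(-1/307115) - 157745/441751 = 26643706441*(-1/307115) - 157745/441751 = -26643706441/307115 - 157745/441751 = -11769932409873866/135668358365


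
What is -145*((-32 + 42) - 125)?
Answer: 16675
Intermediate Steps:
-145*((-32 + 42) - 125) = -145*(10 - 125) = -145*(-115) = 16675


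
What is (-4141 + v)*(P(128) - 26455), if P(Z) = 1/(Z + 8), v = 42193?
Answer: -34226622927/34 ≈ -1.0067e+9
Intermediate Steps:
P(Z) = 1/(8 + Z)
(-4141 + v)*(P(128) - 26455) = (-4141 + 42193)*(1/(8 + 128) - 26455) = 38052*(1/136 - 26455) = 38052*(-3597879/136) = -34226622927/34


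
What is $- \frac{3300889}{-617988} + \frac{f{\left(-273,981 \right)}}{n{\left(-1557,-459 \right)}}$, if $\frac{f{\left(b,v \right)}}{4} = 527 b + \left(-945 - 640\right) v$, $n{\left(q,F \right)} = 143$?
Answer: $- \frac{4198771264585}{88372284} \approx -47512.0$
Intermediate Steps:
$f{\left(b,v \right)} = - 6340 v + 2108 b$ ($f{\left(b,v \right)} = 4 \left(527 b + \left(-945 - 640\right) v\right) = 4 \left(527 b - 1585 v\right) = 4 \left(- 1585 v + 527 b\right) = - 6340 v + 2108 b$)
$- \frac{3300889}{-617988} + \frac{f{\left(-273,981 \right)}}{n{\left(-1557,-459 \right)}} = - \frac{3300889}{-617988} + \frac{\left(-6340\right) 981 + 2108 \left(-273\right)}{143} = \left(-3300889\right) \left(- \frac{1}{617988}\right) + \left(-6219540 - 575484\right) \frac{1}{143} = \frac{3300889}{617988} - \frac{6795024}{143} = - \frac{4198771264585}{88372284}$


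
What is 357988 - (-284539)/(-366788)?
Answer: 131305418005/366788 ≈ 3.5799e+5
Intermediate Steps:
357988 - (-284539)/(-366788) = 357988 - (-284539)*(-1)/366788 = 357988 - 1*284539/366788 = 357988 - 284539/366788 = 131305418005/366788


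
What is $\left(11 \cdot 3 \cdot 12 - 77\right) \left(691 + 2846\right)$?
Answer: $1128303$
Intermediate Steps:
$\left(11 \cdot 3 \cdot 12 - 77\right) \left(691 + 2846\right) = \left(33 \cdot 12 - 77\right) 3537 = \left(396 - 77\right) 3537 = 319 \cdot 3537 = 1128303$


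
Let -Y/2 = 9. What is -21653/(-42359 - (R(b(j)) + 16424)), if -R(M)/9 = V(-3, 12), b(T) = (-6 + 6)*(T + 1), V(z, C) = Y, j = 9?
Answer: 21653/58945 ≈ 0.36734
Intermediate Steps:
Y = -18 (Y = -2*9 = -18)
V(z, C) = -18
b(T) = 0 (b(T) = 0*(1 + T) = 0)
R(M) = 162 (R(M) = -9*(-18) = 162)
-21653/(-42359 - (R(b(j)) + 16424)) = -21653/(-42359 - (162 + 16424)) = -21653/(-42359 - 1*16586) = -21653/(-42359 - 16586) = -21653/(-58945) = -21653*(-1/58945) = 21653/58945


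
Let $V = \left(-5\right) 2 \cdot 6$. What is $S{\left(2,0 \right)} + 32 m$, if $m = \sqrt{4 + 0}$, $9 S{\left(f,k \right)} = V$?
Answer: $\frac{172}{3} \approx 57.333$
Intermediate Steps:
$V = -60$ ($V = \left(-10\right) 6 = -60$)
$S{\left(f,k \right)} = - \frac{20}{3}$ ($S{\left(f,k \right)} = \frac{1}{9} \left(-60\right) = - \frac{20}{3}$)
$m = 2$ ($m = \sqrt{4} = 2$)
$S{\left(2,0 \right)} + 32 m = - \frac{20}{3} + 32 \cdot 2 = - \frac{20}{3} + 64 = \frac{172}{3}$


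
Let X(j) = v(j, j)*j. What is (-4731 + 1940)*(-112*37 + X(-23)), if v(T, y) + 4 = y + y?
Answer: 8356254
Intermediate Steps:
v(T, y) = -4 + 2*y (v(T, y) = -4 + (y + y) = -4 + 2*y)
X(j) = j*(-4 + 2*j) (X(j) = (-4 + 2*j)*j = j*(-4 + 2*j))
(-4731 + 1940)*(-112*37 + X(-23)) = (-4731 + 1940)*(-112*37 + 2*(-23)*(-2 - 23)) = -2791*(-4144 + 2*(-23)*(-25)) = -2791*(-4144 + 1150) = -2791*(-2994) = 8356254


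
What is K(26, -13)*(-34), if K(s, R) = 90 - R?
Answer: -3502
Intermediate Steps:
K(26, -13)*(-34) = (90 - 1*(-13))*(-34) = (90 + 13)*(-34) = 103*(-34) = -3502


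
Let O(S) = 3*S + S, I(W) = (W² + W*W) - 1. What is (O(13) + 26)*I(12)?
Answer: 22386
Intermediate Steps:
I(W) = -1 + 2*W² (I(W) = (W² + W²) - 1 = 2*W² - 1 = -1 + 2*W²)
O(S) = 4*S
(O(13) + 26)*I(12) = (4*13 + 26)*(-1 + 2*12²) = (52 + 26)*(-1 + 2*144) = 78*(-1 + 288) = 78*287 = 22386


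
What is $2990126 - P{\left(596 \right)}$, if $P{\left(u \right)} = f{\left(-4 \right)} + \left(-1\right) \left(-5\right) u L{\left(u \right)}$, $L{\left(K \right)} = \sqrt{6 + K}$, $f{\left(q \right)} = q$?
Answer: $2990130 - 2980 \sqrt{602} \approx 2.917 \cdot 10^{6}$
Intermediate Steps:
$P{\left(u \right)} = -4 + 5 u \sqrt{6 + u}$ ($P{\left(u \right)} = -4 + \left(-1\right) \left(-5\right) u \sqrt{6 + u} = -4 + 5 u \sqrt{6 + u}$)
$2990126 - P{\left(596 \right)} = 2990126 - \left(-4 + 5 \cdot 596 \sqrt{6 + 596}\right) = 2990126 - \left(-4 + 5 \cdot 596 \sqrt{602}\right) = 2990126 - \left(-4 + 2980 \sqrt{602}\right) = 2990126 + \left(4 - 2980 \sqrt{602}\right) = 2990130 - 2980 \sqrt{602}$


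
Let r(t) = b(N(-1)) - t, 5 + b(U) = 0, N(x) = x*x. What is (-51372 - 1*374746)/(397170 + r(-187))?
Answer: -213059/198676 ≈ -1.0724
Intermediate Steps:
N(x) = x**2
b(U) = -5 (b(U) = -5 + 0 = -5)
r(t) = -5 - t
(-51372 - 1*374746)/(397170 + r(-187)) = (-51372 - 1*374746)/(397170 + (-5 - 1*(-187))) = (-51372 - 374746)/(397170 + (-5 + 187)) = -426118/(397170 + 182) = -426118/397352 = -426118*1/397352 = -213059/198676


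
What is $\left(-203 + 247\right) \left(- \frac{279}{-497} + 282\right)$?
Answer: $\frac{6179052}{497} \approx 12433.0$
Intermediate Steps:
$\left(-203 + 247\right) \left(- \frac{279}{-497} + 282\right) = 44 \left(\left(-279\right) \left(- \frac{1}{497}\right) + 282\right) = 44 \left(\frac{279}{497} + 282\right) = 44 \cdot \frac{140433}{497} = \frac{6179052}{497}$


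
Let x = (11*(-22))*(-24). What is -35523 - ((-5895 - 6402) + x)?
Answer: -29034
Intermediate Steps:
x = 5808 (x = -242*(-24) = 5808)
-35523 - ((-5895 - 6402) + x) = -35523 - ((-5895 - 6402) + 5808) = -35523 - (-12297 + 5808) = -35523 - 1*(-6489) = -35523 + 6489 = -29034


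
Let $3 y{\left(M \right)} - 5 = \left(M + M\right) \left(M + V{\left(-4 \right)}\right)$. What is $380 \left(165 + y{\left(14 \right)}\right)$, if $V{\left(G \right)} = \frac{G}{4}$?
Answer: $109440$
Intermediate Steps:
$V{\left(G \right)} = \frac{G}{4}$ ($V{\left(G \right)} = G \frac{1}{4} = \frac{G}{4}$)
$y{\left(M \right)} = \frac{5}{3} + \frac{2 M \left(-1 + M\right)}{3}$ ($y{\left(M \right)} = \frac{5}{3} + \frac{\left(M + M\right) \left(M + \frac{1}{4} \left(-4\right)\right)}{3} = \frac{5}{3} + \frac{2 M \left(M - 1\right)}{3} = \frac{5}{3} + \frac{2 M \left(-1 + M\right)}{3}$)
$380 \left(165 + y{\left(14 \right)}\right) = 380 \left(165 + \left(\frac{5}{3} - \frac{28}{3} + \frac{2 \cdot 14^{2}}{3}\right)\right) = 380 \left(165 + \left(\frac{5}{3} - \frac{28}{3} + \frac{2}{3} \cdot 196\right)\right) = 380 \left(165 + \left(\frac{5}{3} - \frac{28}{3} + \frac{392}{3}\right)\right) = 380 \left(165 + 123\right) = 380 \cdot 288 = 109440$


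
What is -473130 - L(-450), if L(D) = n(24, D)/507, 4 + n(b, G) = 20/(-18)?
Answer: -2158892144/4563 ≈ -4.7313e+5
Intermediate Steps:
n(b, G) = -46/9 (n(b, G) = -4 + 20/(-18) = -4 + 20*(-1/18) = -4 - 10/9 = -46/9)
L(D) = -46/4563 (L(D) = -46/9/507 = -46/9*1/507 = -46/4563)
-473130 - L(-450) = -473130 - 1*(-46/4563) = -473130 + 46/4563 = -2158892144/4563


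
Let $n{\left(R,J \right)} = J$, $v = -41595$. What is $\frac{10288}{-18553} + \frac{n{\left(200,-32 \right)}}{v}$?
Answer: $- \frac{427335664}{771712035} \approx -0.55375$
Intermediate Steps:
$\frac{10288}{-18553} + \frac{n{\left(200,-32 \right)}}{v} = \frac{10288}{-18553} - \frac{32}{-41595} = 10288 \left(- \frac{1}{18553}\right) - - \frac{32}{41595} = - \frac{10288}{18553} + \frac{32}{41595} = - \frac{427335664}{771712035}$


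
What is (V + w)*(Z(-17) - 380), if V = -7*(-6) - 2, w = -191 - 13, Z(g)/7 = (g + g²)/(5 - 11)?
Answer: 343088/3 ≈ 1.1436e+5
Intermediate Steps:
Z(g) = -7*g/6 - 7*g²/6 (Z(g) = 7*((g + g²)/(5 - 11)) = 7*((g + g²)/(-6)) = 7*((g + g²)*(-⅙)) = 7*(-g/6 - g²/6) = -7*g/6 - 7*g²/6)
w = -204
V = 40 (V = 42 - 2 = 40)
(V + w)*(Z(-17) - 380) = (40 - 204)*(-7/6*(-17)*(1 - 17) - 380) = -164*(-7/6*(-17)*(-16) - 380) = -164*(-952/3 - 380) = -164*(-2092/3) = 343088/3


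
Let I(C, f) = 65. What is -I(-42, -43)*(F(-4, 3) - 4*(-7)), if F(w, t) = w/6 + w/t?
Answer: -1690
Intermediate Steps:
F(w, t) = w/6 + w/t (F(w, t) = w*(⅙) + w/t = w/6 + w/t)
-I(-42, -43)*(F(-4, 3) - 4*(-7)) = -65*(((⅙)*(-4) - 4/3) - 4*(-7)) = -65*((-⅔ - 4*⅓) + 28) = -65*((-⅔ - 4/3) + 28) = -65*(-2 + 28) = -65*26 = -1*1690 = -1690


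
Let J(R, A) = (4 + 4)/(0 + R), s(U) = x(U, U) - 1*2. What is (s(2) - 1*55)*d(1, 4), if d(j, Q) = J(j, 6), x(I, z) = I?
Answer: -440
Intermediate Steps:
s(U) = -2 + U (s(U) = U - 1*2 = U - 2 = -2 + U)
J(R, A) = 8/R
d(j, Q) = 8/j
(s(2) - 1*55)*d(1, 4) = ((-2 + 2) - 1*55)*(8/1) = (0 - 55)*(8*1) = -55*8 = -440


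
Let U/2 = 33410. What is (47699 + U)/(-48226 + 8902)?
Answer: -38173/13108 ≈ -2.9122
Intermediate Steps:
U = 66820 (U = 2*33410 = 66820)
(47699 + U)/(-48226 + 8902) = (47699 + 66820)/(-48226 + 8902) = 114519/(-39324) = 114519*(-1/39324) = -38173/13108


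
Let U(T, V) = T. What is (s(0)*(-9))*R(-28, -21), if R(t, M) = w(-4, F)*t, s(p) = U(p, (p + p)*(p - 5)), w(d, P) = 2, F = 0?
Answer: 0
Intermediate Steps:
s(p) = p
R(t, M) = 2*t
(s(0)*(-9))*R(-28, -21) = (0*(-9))*(2*(-28)) = 0*(-56) = 0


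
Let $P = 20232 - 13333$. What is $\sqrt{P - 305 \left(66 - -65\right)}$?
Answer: $4 i \sqrt{2066} \approx 181.81 i$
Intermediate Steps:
$P = 6899$ ($P = 20232 - 13333 = 6899$)
$\sqrt{P - 305 \left(66 - -65\right)} = \sqrt{6899 - 305 \left(66 - -65\right)} = \sqrt{6899 - 305 \left(66 + 65\right)} = \sqrt{6899 - 39955} = \sqrt{-33056} = 4 i \sqrt{2066}$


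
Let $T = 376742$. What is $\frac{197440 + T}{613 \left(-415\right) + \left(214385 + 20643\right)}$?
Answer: $- \frac{574182}{19367} \approx -29.647$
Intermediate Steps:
$\frac{197440 + T}{613 \left(-415\right) + \left(214385 + 20643\right)} = \frac{197440 + 376742}{613 \left(-415\right) + \left(214385 + 20643\right)} = \frac{574182}{-254395 + 235028} = \frac{574182}{-19367} = 574182 \left(- \frac{1}{19367}\right) = - \frac{574182}{19367}$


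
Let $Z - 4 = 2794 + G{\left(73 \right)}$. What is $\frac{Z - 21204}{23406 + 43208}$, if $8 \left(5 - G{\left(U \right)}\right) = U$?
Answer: $- \frac{147281}{532912} \approx -0.27637$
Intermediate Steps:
$G{\left(U \right)} = 5 - \frac{U}{8}$
$Z = \frac{22351}{8}$ ($Z = 4 + \left(2794 + \left(5 - \frac{73}{8}\right)\right) = 4 + \left(2794 - \frac{33}{8}\right) = 4 + \frac{22319}{8} = \frac{22351}{8} \approx 2793.9$)
$\frac{Z - 21204}{23406 + 43208} = \frac{\frac{22351}{8} - 21204}{23406 + 43208} = \frac{\frac{22351}{8} - 21204}{66614} = \left(- \frac{147281}{8}\right) \frac{1}{66614} = - \frac{147281}{532912}$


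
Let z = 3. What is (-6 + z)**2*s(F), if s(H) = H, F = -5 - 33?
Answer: -342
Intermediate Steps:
F = -38
(-6 + z)**2*s(F) = (-6 + 3)**2*(-38) = (-3)**2*(-38) = 9*(-38) = -342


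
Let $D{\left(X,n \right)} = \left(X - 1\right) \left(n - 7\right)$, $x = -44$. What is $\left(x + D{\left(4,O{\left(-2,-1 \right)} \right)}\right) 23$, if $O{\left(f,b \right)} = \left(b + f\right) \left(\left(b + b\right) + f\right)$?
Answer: $-667$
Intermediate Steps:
$O{\left(f,b \right)} = \left(b + f\right) \left(f + 2 b\right)$ ($O{\left(f,b \right)} = \left(b + f\right) \left(2 b + f\right) = \left(b + f\right) \left(f + 2 b\right)$)
$D{\left(X,n \right)} = \left(-1 + X\right) \left(-7 + n\right)$
$\left(x + D{\left(4,O{\left(-2,-1 \right)} \right)}\right) 23 = \left(-44 - \left(25 + 2 - 4 \left(\left(-2\right)^{2} + 2 \left(-1\right)^{2} + 3 \left(-1\right) \left(-2\right)\right) + 3 \left(-1\right) \left(-2\right)\right)\right) 23 = \left(-44 + \left(7 - \left(4 + 2 \cdot 1 + 6\right) - 28 + 4 \left(4 + 2 \cdot 1 + 6\right)\right)\right) 23 = \left(-44 + \left(7 - \left(4 + 2 + 6\right) - 28 + 4 \left(4 + 2 + 6\right)\right)\right) 23 = \left(-44 + \left(7 - 12 - 28 + 4 \cdot 12\right)\right) 23 = \left(-44 + \left(7 - 12 - 28 + 48\right)\right) 23 = \left(-44 + 15\right) 23 = \left(-29\right) 23 = -667$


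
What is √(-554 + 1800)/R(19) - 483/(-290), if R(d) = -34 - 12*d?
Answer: 483/290 - √1246/262 ≈ 1.5308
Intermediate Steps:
R(d) = -34 - 12*d
√(-554 + 1800)/R(19) - 483/(-290) = √(-554 + 1800)/(-34 - 12*19) - 483/(-290) = √1246/(-34 - 228) - 483*(-1/290) = √1246/(-262) + 483/290 = √1246*(-1/262) + 483/290 = -√1246/262 + 483/290 = 483/290 - √1246/262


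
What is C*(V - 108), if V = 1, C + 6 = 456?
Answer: -48150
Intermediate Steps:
C = 450 (C = -6 + 456 = 450)
C*(V - 108) = 450*(1 - 108) = 450*(-107) = -48150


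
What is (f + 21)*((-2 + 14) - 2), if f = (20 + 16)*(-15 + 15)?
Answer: 210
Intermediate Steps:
f = 0 (f = 36*0 = 0)
(f + 21)*((-2 + 14) - 2) = (0 + 21)*((-2 + 14) - 2) = 21*(12 - 2) = 21*10 = 210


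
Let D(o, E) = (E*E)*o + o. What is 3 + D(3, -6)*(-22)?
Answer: -2439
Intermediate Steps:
D(o, E) = o + o*E² (D(o, E) = E²*o + o = o*E² + o = o + o*E²)
3 + D(3, -6)*(-22) = 3 + (3*(1 + (-6)²))*(-22) = 3 + (3*(1 + 36))*(-22) = 3 + (3*37)*(-22) = 3 + 111*(-22) = 3 - 2442 = -2439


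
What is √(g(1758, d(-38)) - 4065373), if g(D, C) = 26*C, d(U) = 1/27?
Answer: I*√329295135/9 ≈ 2016.3*I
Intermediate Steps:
d(U) = 1/27
√(g(1758, d(-38)) - 4065373) = √(26*(1/27) - 4065373) = √(26/27 - 4065373) = √(-109765045/27) = I*√329295135/9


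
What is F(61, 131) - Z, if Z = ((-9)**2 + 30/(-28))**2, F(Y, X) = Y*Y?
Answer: -522845/196 ≈ -2667.6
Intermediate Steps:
F(Y, X) = Y**2
Z = 1252161/196 (Z = (81 + 30*(-1/28))**2 = (81 - 15/14)**2 = (1119/14)**2 = 1252161/196 ≈ 6388.6)
F(61, 131) - Z = 61**2 - 1*1252161/196 = 3721 - 1252161/196 = -522845/196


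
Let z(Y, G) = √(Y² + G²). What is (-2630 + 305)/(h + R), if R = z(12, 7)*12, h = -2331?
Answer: 602175/600641 + 3100*√193/600641 ≈ 1.0743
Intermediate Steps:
z(Y, G) = √(G² + Y²)
R = 12*√193 (R = √(7² + 12²)*12 = √(49 + 144)*12 = √193*12 = 12*√193 ≈ 166.71)
(-2630 + 305)/(h + R) = (-2630 + 305)/(-2331 + 12*√193) = -2325/(-2331 + 12*√193)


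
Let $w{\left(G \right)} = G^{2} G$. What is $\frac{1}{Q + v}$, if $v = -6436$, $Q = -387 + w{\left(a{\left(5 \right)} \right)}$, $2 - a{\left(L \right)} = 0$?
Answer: $- \frac{1}{6815} \approx -0.00014674$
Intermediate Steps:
$a{\left(L \right)} = 2$ ($a{\left(L \right)} = 2 - 0 = 2 + 0 = 2$)
$w{\left(G \right)} = G^{3}$
$Q = -379$ ($Q = -387 + 2^{3} = -387 + 8 = -379$)
$\frac{1}{Q + v} = \frac{1}{-379 - 6436} = \frac{1}{-6815} = - \frac{1}{6815}$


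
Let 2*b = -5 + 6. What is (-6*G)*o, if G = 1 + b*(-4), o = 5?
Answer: 30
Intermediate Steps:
b = ½ (b = (-5 + 6)/2 = (½)*1 = ½ ≈ 0.50000)
G = -1 (G = 1 + (½)*(-4) = 1 - 2 = -1)
(-6*G)*o = -6*(-1)*5 = 6*5 = 30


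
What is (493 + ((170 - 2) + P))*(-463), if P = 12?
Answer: -311599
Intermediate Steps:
(493 + ((170 - 2) + P))*(-463) = (493 + ((170 - 2) + 12))*(-463) = (493 + (168 + 12))*(-463) = (493 + 180)*(-463) = 673*(-463) = -311599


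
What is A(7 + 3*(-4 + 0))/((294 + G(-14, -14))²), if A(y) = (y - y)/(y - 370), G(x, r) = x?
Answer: 0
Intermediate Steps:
A(y) = 0 (A(y) = 0/(-370 + y) = 0)
A(7 + 3*(-4 + 0))/((294 + G(-14, -14))²) = 0/((294 - 14)²) = 0/(280²) = 0/78400 = 0*(1/78400) = 0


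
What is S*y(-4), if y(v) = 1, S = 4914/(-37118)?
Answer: -2457/18559 ≈ -0.13239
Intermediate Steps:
S = -2457/18559 (S = 4914*(-1/37118) = -2457/18559 ≈ -0.13239)
S*y(-4) = -2457/18559*1 = -2457/18559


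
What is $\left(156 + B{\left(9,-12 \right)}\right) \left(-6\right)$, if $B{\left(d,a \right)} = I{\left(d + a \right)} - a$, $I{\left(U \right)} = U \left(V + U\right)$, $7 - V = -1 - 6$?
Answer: $-810$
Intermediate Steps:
$V = 14$ ($V = 7 - \left(-1 - 6\right) = 7 - -7 = 7 + 7 = 14$)
$I{\left(U \right)} = U \left(14 + U\right)$
$B{\left(d,a \right)} = - a + \left(a + d\right) \left(14 + a + d\right)$ ($B{\left(d,a \right)} = \left(d + a\right) \left(14 + \left(d + a\right)\right) - a = \left(a + d\right) \left(14 + \left(a + d\right)\right) - a = \left(a + d\right) \left(14 + a + d\right) - a = - a + \left(a + d\right) \left(14 + a + d\right)$)
$\left(156 + B{\left(9,-12 \right)}\right) \left(-6\right) = \left(156 + \left(\left(-1\right) \left(-12\right) + \left(-12 + 9\right) \left(14 - 12 + 9\right)\right)\right) \left(-6\right) = \left(156 + \left(12 - 33\right)\right) \left(-6\right) = \left(156 - 21\right) \left(-6\right) = 135 \left(-6\right) = -810$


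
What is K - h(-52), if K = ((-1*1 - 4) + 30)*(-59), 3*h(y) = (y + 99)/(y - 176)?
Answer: -1008853/684 ≈ -1474.9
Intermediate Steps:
h(y) = (99 + y)/(3*(-176 + y)) (h(y) = ((y + 99)/(y - 176))/3 = ((99 + y)/(-176 + y))/3 = (99 + y)/(3*(-176 + y)))
K = -1475 (K = ((-1 - 4) + 30)*(-59) = (-5 + 30)*(-59) = 25*(-59) = -1475)
K - h(-52) = -1475 - (99 - 52)/(3*(-176 - 52)) = -1475 - 47/(3*(-228)) = -1475 - (-1)*47/(3*228) = -1475 - 1*(-47/684) = -1475 + 47/684 = -1008853/684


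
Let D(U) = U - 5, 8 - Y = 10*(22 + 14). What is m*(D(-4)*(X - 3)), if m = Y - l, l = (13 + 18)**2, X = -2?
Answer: -59085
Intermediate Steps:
Y = -352 (Y = 8 - 10*(22 + 14) = 8 - 10*36 = 8 - 1*360 = 8 - 360 = -352)
l = 961 (l = 31**2 = 961)
D(U) = -5 + U
m = -1313 (m = -352 - 1*961 = -352 - 961 = -1313)
m*(D(-4)*(X - 3)) = -1313*(-5 - 4)*(-2 - 3) = -(-11817)*(-5) = -1313*45 = -59085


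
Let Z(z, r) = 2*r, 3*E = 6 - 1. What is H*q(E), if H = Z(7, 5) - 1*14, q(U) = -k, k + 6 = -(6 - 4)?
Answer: -32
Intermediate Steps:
E = 5/3 (E = (6 - 1)/3 = (⅓)*5 = 5/3 ≈ 1.6667)
k = -8 (k = -6 - (6 - 4) = -6 - 1*2 = -6 - 2 = -8)
q(U) = 8 (q(U) = -1*(-8) = 8)
H = -4 (H = 2*5 - 1*14 = 10 - 14 = -4)
H*q(E) = -4*8 = -32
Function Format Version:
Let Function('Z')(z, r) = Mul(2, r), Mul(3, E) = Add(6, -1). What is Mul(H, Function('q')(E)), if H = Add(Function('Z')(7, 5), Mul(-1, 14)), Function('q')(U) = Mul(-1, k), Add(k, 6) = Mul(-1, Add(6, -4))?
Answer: -32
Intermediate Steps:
E = Rational(5, 3) (E = Mul(Rational(1, 3), Add(6, -1)) = Mul(Rational(1, 3), 5) = Rational(5, 3) ≈ 1.6667)
k = -8 (k = Add(-6, Mul(-1, Add(6, -4))) = Add(-6, Mul(-1, 2)) = Add(-6, -2) = -8)
Function('q')(U) = 8 (Function('q')(U) = Mul(-1, -8) = 8)
H = -4 (H = Add(Mul(2, 5), Mul(-1, 14)) = Add(10, -14) = -4)
Mul(H, Function('q')(E)) = Mul(-4, 8) = -32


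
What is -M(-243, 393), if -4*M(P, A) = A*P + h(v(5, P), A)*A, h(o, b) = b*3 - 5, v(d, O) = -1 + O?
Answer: 365883/4 ≈ 91471.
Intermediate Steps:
h(o, b) = -5 + 3*b (h(o, b) = 3*b - 5 = -5 + 3*b)
M(P, A) = -A*P/4 - A*(-5 + 3*A)/4 (M(P, A) = -(A*P + (-5 + 3*A)*A)/4 = -(A*P + A*(-5 + 3*A))/4 = -A*P/4 - A*(-5 + 3*A)/4)
-M(-243, 393) = -393*(5 - 1*(-243) - 3*393)/4 = -393*(5 + 243 - 1179)/4 = -393*(-931)/4 = -1*(-365883/4) = 365883/4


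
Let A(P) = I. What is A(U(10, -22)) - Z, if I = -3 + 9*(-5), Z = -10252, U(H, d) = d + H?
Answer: 10204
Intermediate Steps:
U(H, d) = H + d
I = -48 (I = -3 - 45 = -48)
A(P) = -48
A(U(10, -22)) - Z = -48 - 1*(-10252) = -48 + 10252 = 10204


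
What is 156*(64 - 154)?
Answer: -14040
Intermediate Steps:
156*(64 - 154) = 156*(-90) = -14040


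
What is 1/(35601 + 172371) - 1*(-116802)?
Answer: 24291545545/207972 ≈ 1.1680e+5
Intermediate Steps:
1/(35601 + 172371) - 1*(-116802) = 1/207972 + 116802 = 24291545545/207972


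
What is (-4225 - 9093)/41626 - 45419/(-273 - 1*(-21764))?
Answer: -1088414216/447292183 ≈ -2.4333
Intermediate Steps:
(-4225 - 9093)/41626 - 45419/(-273 - 1*(-21764)) = -13318*1/41626 - 45419/(-273 + 21764) = -6659/20813 - 45419/21491 = -1088414216/447292183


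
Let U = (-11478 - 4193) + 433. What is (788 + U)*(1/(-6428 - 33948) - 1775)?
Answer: 517796972225/20188 ≈ 2.5649e+7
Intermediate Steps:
U = -15238 (U = -15671 + 433 = -15238)
(788 + U)*(1/(-6428 - 33948) - 1775) = (788 - 15238)*(1/(-6428 - 33948) - 1775) = -14450*(1/(-40376) - 1775) = -14450*(-1/40376 - 1775) = -14450*(-71667401/40376) = 517796972225/20188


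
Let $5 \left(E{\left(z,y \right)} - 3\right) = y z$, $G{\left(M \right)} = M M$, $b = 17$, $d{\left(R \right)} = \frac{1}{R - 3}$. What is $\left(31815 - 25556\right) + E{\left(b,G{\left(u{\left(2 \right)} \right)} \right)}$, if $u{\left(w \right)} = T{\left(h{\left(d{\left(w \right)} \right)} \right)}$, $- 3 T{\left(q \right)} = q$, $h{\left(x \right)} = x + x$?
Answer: $\frac{281858}{45} \approx 6263.5$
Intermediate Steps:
$d{\left(R \right)} = \frac{1}{-3 + R}$
$h{\left(x \right)} = 2 x$
$T{\left(q \right)} = - \frac{q}{3}$
$u{\left(w \right)} = - \frac{2}{3 \left(-3 + w\right)}$ ($u{\left(w \right)} = - \frac{2 \frac{1}{-3 + w}}{3} = - \frac{2}{3 \left(-3 + w\right)}$)
$G{\left(M \right)} = M^{2}$
$E{\left(z,y \right)} = 3 + \frac{y z}{5}$
$\left(31815 - 25556\right) + E{\left(b,G{\left(u{\left(2 \right)} \right)} \right)} = \left(31815 - 25556\right) + \left(3 + \frac{1}{5} \left(- \frac{2}{-9 + 3 \cdot 2}\right)^{2} \cdot 17\right) = 6259 + \left(3 + \frac{1}{5} \left(- \frac{2}{-9 + 6}\right)^{2} \cdot 17\right) = 6259 + \left(3 + \frac{1}{5} \left(- \frac{2}{-3}\right)^{2} \cdot 17\right) = 6259 + \left(3 + \frac{1}{5} \left(\left(-2\right) \left(- \frac{1}{3}\right)\right)^{2} \cdot 17\right) = 6259 + \left(3 + \frac{1}{5} \left(\frac{2}{3}\right)^{2} \cdot 17\right) = 6259 + \left(3 + \frac{1}{5} \cdot \frac{4}{9} \cdot 17\right) = 6259 + \left(3 + \frac{68}{45}\right) = 6259 + \frac{203}{45} = \frac{281858}{45}$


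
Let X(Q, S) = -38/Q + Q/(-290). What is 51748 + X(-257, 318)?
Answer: 3856855509/74530 ≈ 51749.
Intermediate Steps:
X(Q, S) = -38/Q - Q/290 (X(Q, S) = -38/Q + Q*(-1/290) = -38/Q - Q/290)
51748 + X(-257, 318) = 51748 + (-38/(-257) - 1/290*(-257)) = 51748 + (-38*(-1/257) + 257/290) = 51748 + (38/257 + 257/290) = 51748 + 77069/74530 = 3856855509/74530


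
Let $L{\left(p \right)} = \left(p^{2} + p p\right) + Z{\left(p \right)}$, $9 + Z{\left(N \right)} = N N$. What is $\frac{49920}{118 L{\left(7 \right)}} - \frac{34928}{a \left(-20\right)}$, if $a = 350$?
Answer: $\frac{9564662}{1187375} \approx 8.0553$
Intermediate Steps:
$Z{\left(N \right)} = -9 + N^{2}$ ($Z{\left(N \right)} = -9 + N N = -9 + N^{2}$)
$L{\left(p \right)} = -9 + 3 p^{2}$ ($L{\left(p \right)} = \left(p^{2} + p p\right) + \left(-9 + p^{2}\right) = \left(p^{2} + p^{2}\right) + \left(-9 + p^{2}\right) = 2 p^{2} + \left(-9 + p^{2}\right) = -9 + 3 p^{2}$)
$\frac{49920}{118 L{\left(7 \right)}} - \frac{34928}{a \left(-20\right)} = \frac{49920}{118 \left(-9 + 3 \cdot 7^{2}\right)} - \frac{34928}{350 \left(-20\right)} = \frac{49920}{118 \left(-9 + 3 \cdot 49\right)} - \frac{34928}{-7000} = \frac{49920}{118 \left(-9 + 147\right)} - - \frac{4366}{875} = \frac{49920}{118 \cdot 138} + \frac{4366}{875} = \frac{49920}{16284} + \frac{4366}{875} = 49920 \cdot \frac{1}{16284} + \frac{4366}{875} = \frac{4160}{1357} + \frac{4366}{875} = \frac{9564662}{1187375}$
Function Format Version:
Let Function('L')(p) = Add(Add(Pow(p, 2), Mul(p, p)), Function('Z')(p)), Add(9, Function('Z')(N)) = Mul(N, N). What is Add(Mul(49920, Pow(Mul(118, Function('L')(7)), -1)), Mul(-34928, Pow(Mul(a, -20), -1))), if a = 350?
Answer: Rational(9564662, 1187375) ≈ 8.0553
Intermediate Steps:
Function('Z')(N) = Add(-9, Pow(N, 2)) (Function('Z')(N) = Add(-9, Mul(N, N)) = Add(-9, Pow(N, 2)))
Function('L')(p) = Add(-9, Mul(3, Pow(p, 2))) (Function('L')(p) = Add(Add(Pow(p, 2), Mul(p, p)), Add(-9, Pow(p, 2))) = Add(Add(Pow(p, 2), Pow(p, 2)), Add(-9, Pow(p, 2))) = Add(Mul(2, Pow(p, 2)), Add(-9, Pow(p, 2))) = Add(-9, Mul(3, Pow(p, 2))))
Add(Mul(49920, Pow(Mul(118, Function('L')(7)), -1)), Mul(-34928, Pow(Mul(a, -20), -1))) = Add(Mul(49920, Pow(Mul(118, Add(-9, Mul(3, Pow(7, 2)))), -1)), Mul(-34928, Pow(Mul(350, -20), -1))) = Add(Mul(49920, Pow(Mul(118, Add(-9, Mul(3, 49))), -1)), Mul(-34928, Pow(-7000, -1))) = Add(Mul(49920, Pow(Mul(118, Add(-9, 147)), -1)), Mul(-34928, Rational(-1, 7000))) = Add(Mul(49920, Pow(Mul(118, 138), -1)), Rational(4366, 875)) = Add(Mul(49920, Pow(16284, -1)), Rational(4366, 875)) = Add(Mul(49920, Rational(1, 16284)), Rational(4366, 875)) = Add(Rational(4160, 1357), Rational(4366, 875)) = Rational(9564662, 1187375)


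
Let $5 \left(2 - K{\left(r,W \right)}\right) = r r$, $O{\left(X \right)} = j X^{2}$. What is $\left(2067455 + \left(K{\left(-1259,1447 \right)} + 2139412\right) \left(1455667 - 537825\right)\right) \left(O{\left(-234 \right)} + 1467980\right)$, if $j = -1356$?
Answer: $- \frac{608696213009332175028}{5} \approx -1.2174 \cdot 10^{20}$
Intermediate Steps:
$O{\left(X \right)} = - 1356 X^{2}$
$K{\left(r,W \right)} = 2 - \frac{r^{2}}{5}$ ($K{\left(r,W \right)} = 2 - \frac{r r}{5} = 2 - \frac{r^{2}}{5}$)
$\left(2067455 + \left(K{\left(-1259,1447 \right)} + 2139412\right) \left(1455667 - 537825\right)\right) \left(O{\left(-234 \right)} + 1467980\right) = \left(2067455 + \left(\left(2 - \frac{\left(-1259\right)^{2}}{5}\right) + 2139412\right) \left(1455667 - 537825\right)\right) \left(- 1356 \left(-234\right)^{2} + 1467980\right) = \left(2067455 + \left(\left(2 - \frac{1585081}{5}\right) + 2139412\right) 917842\right) \left(\left(-1356\right) 54756 + 1467980\right) = \left(2067455 + \left(\left(2 - \frac{1585081}{5}\right) + 2139412\right) 917842\right) \left(-74249136 + 1467980\right) = \left(2067455 + \left(- \frac{1585071}{5} + 2139412\right) 917842\right) \left(-72781156\right) = \left(2067455 + \frac{9111989}{5} \cdot 917842\right) \left(-72781156\right) = \left(2067455 + \frac{8363366207738}{5}\right) \left(-72781156\right) = \frac{8363376545013}{5} \left(-72781156\right) = - \frac{608696213009332175028}{5}$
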